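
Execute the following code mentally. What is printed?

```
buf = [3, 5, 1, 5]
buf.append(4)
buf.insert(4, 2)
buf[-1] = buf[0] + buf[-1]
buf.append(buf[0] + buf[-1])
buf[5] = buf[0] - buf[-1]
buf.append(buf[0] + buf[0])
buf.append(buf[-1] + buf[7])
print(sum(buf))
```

37

append 4 → [3, 5, 1, 5, 4]
insert 2 at 4 → [3, 5, 1, 5, 2, 4]
buf[-1] = buf[0]+buf[-1] = 3+4 = 7 → [3, 5, 1, 5, 2, 7]
append buf[0]+buf[-1] = 3+7 = 10 → [3, 5, 1, 5, 2, 7, 10]
buf[5] = buf[0]-buf[-1] = 3-10 = -7 → [3, 5, 1, 5, 2, -7, 10]
append buf[0]+buf[0] = 3+3 = 6 → [3, 5, 1, 5, 2, -7, 10, 6]
append buf[-1]+buf[7] = 6+6 = 12 → [3, 5, 1, 5, 2, -7, 10, 6, 12]
sum = 37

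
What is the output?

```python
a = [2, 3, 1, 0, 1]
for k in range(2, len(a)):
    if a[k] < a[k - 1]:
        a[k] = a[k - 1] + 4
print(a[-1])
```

15

k=2: 1<3, a[2] = 3+4 = 7 → [2, 3, 7, 0, 1]
k=3: 0<7, a[3] = 7+4 = 11 → [2, 3, 7, 11, 1]
k=4: 1<11, a[4] = 11+4 = 15 → [2, 3, 7, 11, 15]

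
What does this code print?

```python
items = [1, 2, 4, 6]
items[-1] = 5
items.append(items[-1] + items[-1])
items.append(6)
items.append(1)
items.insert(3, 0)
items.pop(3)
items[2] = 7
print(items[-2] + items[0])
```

items[-1] = 5 → [1, 2, 4, 5]
append items[-1]+items[-1] = 5+5 = 10 → [1, 2, 4, 5, 10]
append 6 → [1, 2, 4, 5, 10, 6]
append 1 → [1, 2, 4, 5, 10, 6, 1]
insert 0 at 3 → [1, 2, 4, 0, 5, 10, 6, 1]
pop(3) removes 0 → [1, 2, 4, 5, 10, 6, 1]
items[2] = 7 → [1, 2, 7, 5, 10, 6, 1]
items[-2]+items[0] = 6+1 = 7

7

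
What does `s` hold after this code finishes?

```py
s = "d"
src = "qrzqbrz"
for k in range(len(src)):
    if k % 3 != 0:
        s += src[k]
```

k=0: skip
k=1: add 'r' → 'dr'
k=2: add 'z' → 'drz'
k=3: skip
k=4: add 'b' → 'drzb'
k=5: add 'r' → 'drzbr'
k=6: skip

'drzbr'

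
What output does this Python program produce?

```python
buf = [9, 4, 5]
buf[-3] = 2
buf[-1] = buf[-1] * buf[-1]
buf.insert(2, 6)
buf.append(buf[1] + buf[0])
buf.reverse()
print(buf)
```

[6, 25, 6, 4, 2]

buf[-3] = 2 → [2, 4, 5]
buf[-1] = buf[-1]*buf[-1] = 5*5 = 25 → [2, 4, 25]
insert 6 at 2 → [2, 4, 6, 25]
append buf[1]+buf[0] = 4+2 = 6 → [2, 4, 6, 25, 6]
reverse → [6, 25, 6, 4, 2]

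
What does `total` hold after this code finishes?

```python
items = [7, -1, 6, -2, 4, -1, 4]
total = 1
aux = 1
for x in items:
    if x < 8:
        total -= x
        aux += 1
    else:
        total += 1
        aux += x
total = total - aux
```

-24

x=7: <8, total = 1-7 = -6; aux=2
x=-1: <8, total = (-6)-(-1) = -5; aux=3
x=6: <8, total = (-5)-6 = -11; aux=4
x=-2: <8, total = (-11)-(-2) = -9; aux=5
x=4: <8, total = (-9)-4 = -13; aux=6
x=-1: <8, total = (-13)-(-1) = -12; aux=7
x=4: <8, total = (-12)-4 = -16; aux=8
total-aux = (-16)-8 = -24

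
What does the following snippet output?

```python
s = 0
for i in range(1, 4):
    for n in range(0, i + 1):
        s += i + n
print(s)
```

i=1,n=0: s = 0+1 = 1
i=1,n=1: s = 1+2 = 3
i=2,n=0: s = 3+2 = 5
i=2,n=1: s = 5+3 = 8
i=2,n=2: s = 8+4 = 12
i=3,n=0: s = 12+3 = 15
i=3,n=1: s = 15+4 = 19
i=3,n=2: s = 19+5 = 24
i=3,n=3: s = 24+6 = 30

30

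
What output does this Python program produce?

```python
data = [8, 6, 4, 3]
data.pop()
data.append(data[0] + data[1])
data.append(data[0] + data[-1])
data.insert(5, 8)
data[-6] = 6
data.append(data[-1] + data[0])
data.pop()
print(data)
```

[6, 6, 4, 14, 22, 8]

pop() removes 3 → [8, 6, 4]
append data[0]+data[1] = 8+6 = 14 → [8, 6, 4, 14]
append data[0]+data[-1] = 8+14 = 22 → [8, 6, 4, 14, 22]
insert 8 at 5 → [8, 6, 4, 14, 22, 8]
data[-6] = 6 → [6, 6, 4, 14, 22, 8]
append data[-1]+data[0] = 8+6 = 14 → [6, 6, 4, 14, 22, 8, 14]
pop() removes 14 → [6, 6, 4, 14, 22, 8]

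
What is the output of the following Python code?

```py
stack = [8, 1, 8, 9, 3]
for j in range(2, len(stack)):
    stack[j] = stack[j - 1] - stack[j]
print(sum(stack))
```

j=2: stack[2] = 1-8 = -7 → [8, 1, -7, 9, 3]
j=3: stack[3] = (-7)-9 = -16 → [8, 1, -7, -16, 3]
j=4: stack[4] = (-16)-3 = -19 → [8, 1, -7, -16, -19]
sum = -33

-33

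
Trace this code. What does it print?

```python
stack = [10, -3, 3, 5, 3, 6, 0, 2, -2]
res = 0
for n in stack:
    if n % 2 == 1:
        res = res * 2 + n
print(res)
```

1

n=10: not odd
n=-3: odd, res = 0*2+(-3) = -3
n=3: odd, res = (-3)*2+3 = -3
n=5: odd, res = (-3)*2+5 = -1
n=3: odd, res = (-1)*2+3 = 1
n=6: not odd
n=0: not odd
n=2: not odd
n=-2: not odd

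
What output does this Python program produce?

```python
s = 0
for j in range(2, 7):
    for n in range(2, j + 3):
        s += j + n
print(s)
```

j=2,n=2: s = 0+4 = 4
j=2,n=3: s = 4+5 = 9
j=2,n=4: s = 9+6 = 15
j=3,n=2: s = 15+5 = 20
j=3,n=3: s = 20+6 = 26
j=3,n=4: s = 26+7 = 33
j=3,n=5: s = 33+8 = 41
j=4,n=2: s = 41+6 = 47
j=4,n=3: s = 47+7 = 54
j=4,n=4: s = 54+8 = 62
j=4,n=5: s = 62+9 = 71
j=4,n=6: s = 71+10 = 81
j=5,n=2: s = 81+7 = 88
j=5,n=3: s = 88+8 = 96
j=5,n=4: s = 96+9 = 105
j=5,n=5: s = 105+10 = 115
j=5,n=6: s = 115+11 = 126
j=5,n=7: s = 126+12 = 138
j=6,n=2: s = 138+8 = 146
j=6,n=3: s = 146+9 = 155
j=6,n=4: s = 155+10 = 165
j=6,n=5: s = 165+11 = 176
j=6,n=6: s = 176+12 = 188
j=6,n=7: s = 188+13 = 201
j=6,n=8: s = 201+14 = 215

215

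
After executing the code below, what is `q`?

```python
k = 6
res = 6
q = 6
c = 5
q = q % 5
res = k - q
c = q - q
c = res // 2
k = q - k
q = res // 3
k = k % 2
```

1

q = 6%5 = 1
res = 6-1 = 5
c = 1-1 = 0
c = 5//2 = 2
k = 1-6 = -5
q = 5//3 = 1
k = (-5)%2 = 1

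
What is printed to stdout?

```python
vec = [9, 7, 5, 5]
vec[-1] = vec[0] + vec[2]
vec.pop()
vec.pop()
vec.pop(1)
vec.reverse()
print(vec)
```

[9]

vec[-1] = vec[0]+vec[2] = 9+5 = 14 → [9, 7, 5, 14]
pop() removes 14 → [9, 7, 5]
pop() removes 5 → [9, 7]
pop(1) removes 7 → [9]
reverse → [9]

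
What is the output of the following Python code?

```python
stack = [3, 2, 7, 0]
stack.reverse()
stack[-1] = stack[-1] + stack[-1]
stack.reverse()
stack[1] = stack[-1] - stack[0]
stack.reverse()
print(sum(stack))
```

7

reverse → [0, 7, 2, 3]
stack[-1] = stack[-1]+stack[-1] = 3+3 = 6 → [0, 7, 2, 6]
reverse → [6, 2, 7, 0]
stack[1] = stack[-1]-stack[0] = 0-6 = -6 → [6, -6, 7, 0]
reverse → [0, 7, -6, 6]
sum = 7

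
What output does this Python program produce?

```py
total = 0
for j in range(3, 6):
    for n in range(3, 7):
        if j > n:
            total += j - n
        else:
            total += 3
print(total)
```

j=3,n=3: not 3>3, total = 0+3 = 3
j=3,n=4: not 3>4, total = 3+3 = 6
j=3,n=5: not 3>5, total = 6+3 = 9
j=3,n=6: not 3>6, total = 9+3 = 12
j=4,n=3: 4>3, total = 12+1 = 13
j=4,n=4: not 4>4, total = 13+3 = 16
j=4,n=5: not 4>5, total = 16+3 = 19
j=4,n=6: not 4>6, total = 19+3 = 22
j=5,n=3: 5>3, total = 22+2 = 24
j=5,n=4: 5>4, total = 24+1 = 25
j=5,n=5: not 5>5, total = 25+3 = 28
j=5,n=6: not 5>6, total = 28+3 = 31

31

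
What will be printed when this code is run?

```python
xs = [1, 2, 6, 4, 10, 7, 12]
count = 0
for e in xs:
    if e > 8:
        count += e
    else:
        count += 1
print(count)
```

e=1: not >8, count = 0+1 = 1
e=2: not >8, count = 1+1 = 2
e=6: not >8, count = 2+1 = 3
e=4: not >8, count = 3+1 = 4
e=10: >8, count = 4+10 = 14
e=7: not >8, count = 14+1 = 15
e=12: >8, count = 15+12 = 27

27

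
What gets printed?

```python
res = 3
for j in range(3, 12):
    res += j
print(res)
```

j=3: res = 3+3 = 6
j=4: res = 6+4 = 10
j=5: res = 10+5 = 15
j=6: res = 15+6 = 21
j=7: res = 21+7 = 28
j=8: res = 28+8 = 36
j=9: res = 36+9 = 45
j=10: res = 45+10 = 55
j=11: res = 55+11 = 66

66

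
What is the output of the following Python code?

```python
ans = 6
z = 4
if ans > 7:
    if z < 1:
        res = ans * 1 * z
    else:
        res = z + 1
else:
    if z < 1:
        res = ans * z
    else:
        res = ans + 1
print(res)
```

7

ans=6, z=4
ans > 7 is False; z < 1 is False
→ res = ans + 1 = 7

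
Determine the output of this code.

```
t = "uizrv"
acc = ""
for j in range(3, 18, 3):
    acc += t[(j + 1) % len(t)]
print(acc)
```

j=3: add t[4]='v' → 'v'
j=6: add t[2]='z' → 'vz'
j=9: add t[0]='u' → 'vzu'
j=12: add t[3]='r' → 'vzur'
j=15: add t[1]='i' → 'vzuri'

vzuri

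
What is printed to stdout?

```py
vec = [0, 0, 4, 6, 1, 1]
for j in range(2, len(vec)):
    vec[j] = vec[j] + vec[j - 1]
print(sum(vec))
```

37

j=2: vec[2] = 4+0 = 4 → [0, 0, 4, 6, 1, 1]
j=3: vec[3] = 6+4 = 10 → [0, 0, 4, 10, 1, 1]
j=4: vec[4] = 1+10 = 11 → [0, 0, 4, 10, 11, 1]
j=5: vec[5] = 1+11 = 12 → [0, 0, 4, 10, 11, 12]
sum = 37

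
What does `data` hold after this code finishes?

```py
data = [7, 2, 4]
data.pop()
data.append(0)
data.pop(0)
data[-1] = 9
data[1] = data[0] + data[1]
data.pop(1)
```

[2]

pop() removes 4 → [7, 2]
append 0 → [7, 2, 0]
pop(0) removes 7 → [2, 0]
data[-1] = 9 → [2, 9]
data[1] = data[0]+data[1] = 2+9 = 11 → [2, 11]
pop(1) removes 11 → [2]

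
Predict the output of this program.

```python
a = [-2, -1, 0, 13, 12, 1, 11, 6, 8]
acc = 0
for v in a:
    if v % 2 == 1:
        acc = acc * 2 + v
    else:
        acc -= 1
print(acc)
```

27

v=-2: not odd, acc = 0-1 = -1
v=-1: odd, acc = (-1)*2+(-1) = -3
v=0: not odd, acc = (-3)-1 = -4
v=13: odd, acc = (-4)*2+13 = 5
v=12: not odd, acc = 5-1 = 4
v=1: odd, acc = 4*2+1 = 9
v=11: odd, acc = 9*2+11 = 29
v=6: not odd, acc = 29-1 = 28
v=8: not odd, acc = 28-1 = 27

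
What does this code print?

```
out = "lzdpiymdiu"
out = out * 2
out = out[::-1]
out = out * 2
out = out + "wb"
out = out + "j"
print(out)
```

repeat ×2 → 'lzdpiymdiulzdpiymdiu'
reverse → 'uidmyipdzluidmyipdzl'
repeat ×2 → 'uidmyipdzluidmyipdzluidmyipdzluidmyipdzl'
+ 'wb' → 'uidmyipdzluidmyipdzluidmyipdzluidmyipdzlwb'
+ 'j' → 'uidmyipdzluidmyipdzluidmyipdzluidmyipdzlwbj'

uidmyipdzluidmyipdzluidmyipdzluidmyipdzlwbj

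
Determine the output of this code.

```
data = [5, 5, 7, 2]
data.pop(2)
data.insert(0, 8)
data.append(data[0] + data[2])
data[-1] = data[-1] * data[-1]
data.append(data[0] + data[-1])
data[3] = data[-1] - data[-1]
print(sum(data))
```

pop(2) removes 7 → [5, 5, 2]
insert 8 at 0 → [8, 5, 5, 2]
append data[0]+data[2] = 8+5 = 13 → [8, 5, 5, 2, 13]
data[-1] = data[-1]*data[-1] = 13*13 = 169 → [8, 5, 5, 2, 169]
append data[0]+data[-1] = 8+169 = 177 → [8, 5, 5, 2, 169, 177]
data[3] = data[-1]-data[-1] = 177-177 = 0 → [8, 5, 5, 0, 169, 177]
sum = 364

364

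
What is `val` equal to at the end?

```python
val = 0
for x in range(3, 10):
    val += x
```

x=3: val = 0+3 = 3
x=4: val = 3+4 = 7
x=5: val = 7+5 = 12
x=6: val = 12+6 = 18
x=7: val = 18+7 = 25
x=8: val = 25+8 = 33
x=9: val = 33+9 = 42

42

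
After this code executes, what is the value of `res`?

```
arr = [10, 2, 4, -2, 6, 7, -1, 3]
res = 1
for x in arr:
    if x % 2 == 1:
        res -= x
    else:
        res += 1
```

x=10: not odd, res = 1+1 = 2
x=2: not odd, res = 2+1 = 3
x=4: not odd, res = 3+1 = 4
x=-2: not odd, res = 4+1 = 5
x=6: not odd, res = 5+1 = 6
x=7: odd, res = 6-7 = -1
x=-1: odd, res = (-1)-(-1) = 0
x=3: odd, res = 0-3 = -3

-3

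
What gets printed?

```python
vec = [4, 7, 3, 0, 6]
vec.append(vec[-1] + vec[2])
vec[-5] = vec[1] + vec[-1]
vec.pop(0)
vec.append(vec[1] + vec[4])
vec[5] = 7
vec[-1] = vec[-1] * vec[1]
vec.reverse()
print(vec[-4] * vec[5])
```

append vec[-1]+vec[2] = 6+3 = 9 → [4, 7, 3, 0, 6, 9]
vec[-5] = vec[1]+vec[-1] = 7+9 = 16 → [4, 16, 3, 0, 6, 9]
pop(0) removes 4 → [16, 3, 0, 6, 9]
append vec[1]+vec[4] = 3+9 = 12 → [16, 3, 0, 6, 9, 12]
vec[5] = 7 → [16, 3, 0, 6, 9, 7]
vec[-1] = vec[-1]*vec[1] = 7*3 = 21 → [16, 3, 0, 6, 9, 21]
reverse → [21, 9, 6, 0, 3, 16]
vec[-4]*vec[5] = 6*16 = 96

96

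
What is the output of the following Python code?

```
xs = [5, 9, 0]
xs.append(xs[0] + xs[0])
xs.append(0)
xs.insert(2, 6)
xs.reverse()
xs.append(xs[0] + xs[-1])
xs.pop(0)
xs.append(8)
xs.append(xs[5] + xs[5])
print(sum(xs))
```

53

append xs[0]+xs[0] = 5+5 = 10 → [5, 9, 0, 10]
append 0 → [5, 9, 0, 10, 0]
insert 6 at 2 → [5, 9, 6, 0, 10, 0]
reverse → [0, 10, 0, 6, 9, 5]
append xs[0]+xs[-1] = 0+5 = 5 → [0, 10, 0, 6, 9, 5, 5]
pop(0) removes 0 → [10, 0, 6, 9, 5, 5]
append 8 → [10, 0, 6, 9, 5, 5, 8]
append xs[5]+xs[5] = 5+5 = 10 → [10, 0, 6, 9, 5, 5, 8, 10]
sum = 53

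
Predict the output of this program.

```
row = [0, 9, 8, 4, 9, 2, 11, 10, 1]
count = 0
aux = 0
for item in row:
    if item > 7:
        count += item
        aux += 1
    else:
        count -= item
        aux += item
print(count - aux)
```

28

item=0: not >7, count = 0-0 = 0; aux=0
item=9: >7, count = 0+9 = 9; aux=1
item=8: >7, count = 9+8 = 17; aux=2
item=4: not >7, count = 17-4 = 13; aux=6
item=9: >7, count = 13+9 = 22; aux=7
item=2: not >7, count = 22-2 = 20; aux=9
item=11: >7, count = 20+11 = 31; aux=10
item=10: >7, count = 31+10 = 41; aux=11
item=1: not >7, count = 41-1 = 40; aux=12
count-aux = 40-12 = 28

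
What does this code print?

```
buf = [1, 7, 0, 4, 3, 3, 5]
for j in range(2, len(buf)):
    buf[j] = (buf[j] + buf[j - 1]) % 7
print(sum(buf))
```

16

j=2: buf[2] = (0+7)%7 = 0 → [1, 7, 0, 4, 3, 3, 5]
j=3: buf[3] = (4+0)%7 = 4 → [1, 7, 0, 4, 3, 3, 5]
j=4: buf[4] = (3+4)%7 = 0 → [1, 7, 0, 4, 0, 3, 5]
j=5: buf[5] = (3+0)%7 = 3 → [1, 7, 0, 4, 0, 3, 5]
j=6: buf[6] = (5+3)%7 = 1 → [1, 7, 0, 4, 0, 3, 1]
sum = 16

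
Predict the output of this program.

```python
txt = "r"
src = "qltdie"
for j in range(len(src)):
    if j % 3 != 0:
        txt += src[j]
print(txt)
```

j=0: skip
j=1: add 'l' → 'rl'
j=2: add 't' → 'rlt'
j=3: skip
j=4: add 'i' → 'rlti'
j=5: add 'e' → 'rltie'

rltie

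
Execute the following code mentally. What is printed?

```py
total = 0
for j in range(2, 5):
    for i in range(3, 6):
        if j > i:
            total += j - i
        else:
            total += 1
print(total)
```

9

j=2,i=3: not 2>3, total = 0+1 = 1
j=2,i=4: not 2>4, total = 1+1 = 2
j=2,i=5: not 2>5, total = 2+1 = 3
j=3,i=3: not 3>3, total = 3+1 = 4
j=3,i=4: not 3>4, total = 4+1 = 5
j=3,i=5: not 3>5, total = 5+1 = 6
j=4,i=3: 4>3, total = 6+1 = 7
j=4,i=4: not 4>4, total = 7+1 = 8
j=4,i=5: not 4>5, total = 8+1 = 9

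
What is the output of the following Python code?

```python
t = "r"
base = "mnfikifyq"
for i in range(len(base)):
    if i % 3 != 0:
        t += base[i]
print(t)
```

i=0: skip
i=1: add 'n' → 'rn'
i=2: add 'f' → 'rnf'
i=3: skip
i=4: add 'k' → 'rnfk'
i=5: add 'i' → 'rnfki'
i=6: skip
i=7: add 'y' → 'rnfkiy'
i=8: add 'q' → 'rnfkiyq'

rnfkiyq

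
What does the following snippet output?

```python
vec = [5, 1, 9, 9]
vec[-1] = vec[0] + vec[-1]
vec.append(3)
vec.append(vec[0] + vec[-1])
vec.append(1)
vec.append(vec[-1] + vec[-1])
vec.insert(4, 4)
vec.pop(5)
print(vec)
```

vec[-1] = vec[0]+vec[-1] = 5+9 = 14 → [5, 1, 9, 14]
append 3 → [5, 1, 9, 14, 3]
append vec[0]+vec[-1] = 5+3 = 8 → [5, 1, 9, 14, 3, 8]
append 1 → [5, 1, 9, 14, 3, 8, 1]
append vec[-1]+vec[-1] = 1+1 = 2 → [5, 1, 9, 14, 3, 8, 1, 2]
insert 4 at 4 → [5, 1, 9, 14, 4, 3, 8, 1, 2]
pop(5) removes 3 → [5, 1, 9, 14, 4, 8, 1, 2]

[5, 1, 9, 14, 4, 8, 1, 2]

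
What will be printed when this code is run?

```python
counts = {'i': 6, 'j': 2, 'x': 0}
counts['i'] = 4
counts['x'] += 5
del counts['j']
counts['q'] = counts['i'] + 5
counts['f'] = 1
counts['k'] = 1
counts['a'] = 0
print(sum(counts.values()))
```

counts['i'] = 4 → {'i': 4, 'j': 2, 'x': 0}
counts['x'] = 0+5 = 5 → {'i': 4, 'j': 2, 'x': 5}
del 'j' → {'i': 4, 'x': 5}
counts['q'] = counts['i']+5 = 9 → {'i': 4, 'x': 5, 'q': 9}
counts['f'] = 1 → {'i': 4, 'x': 5, 'q': 9, 'f': 1}
counts['k'] = 1 → {'i': 4, 'x': 5, 'q': 9, 'f': 1, 'k': 1}
counts['a'] = 0 → {'i': 4, 'x': 5, 'q': 9, 'f': 1, 'k': 1, 'a': 0}
sum of values = 20

20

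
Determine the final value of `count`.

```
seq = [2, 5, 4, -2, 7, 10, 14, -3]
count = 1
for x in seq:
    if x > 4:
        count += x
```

x=2: not >4
x=5: >4, count = 1+5 = 6
x=4: not >4
x=-2: not >4
x=7: >4, count = 6+7 = 13
x=10: >4, count = 13+10 = 23
x=14: >4, count = 23+14 = 37
x=-3: not >4

37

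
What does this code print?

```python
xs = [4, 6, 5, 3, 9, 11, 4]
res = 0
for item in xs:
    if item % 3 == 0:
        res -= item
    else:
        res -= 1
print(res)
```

item=4: not %3==0, res = 0-1 = -1
item=6: %3==0, res = (-1)-6 = -7
item=5: not %3==0, res = (-7)-1 = -8
item=3: %3==0, res = (-8)-3 = -11
item=9: %3==0, res = (-11)-9 = -20
item=11: not %3==0, res = (-20)-1 = -21
item=4: not %3==0, res = (-21)-1 = -22

-22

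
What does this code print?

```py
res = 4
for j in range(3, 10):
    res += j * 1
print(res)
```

j=3: res = 4+3*1 = 7
j=4: res = 7+4*1 = 11
j=5: res = 11+5*1 = 16
j=6: res = 16+6*1 = 22
j=7: res = 22+7*1 = 29
j=8: res = 29+8*1 = 37
j=9: res = 37+9*1 = 46

46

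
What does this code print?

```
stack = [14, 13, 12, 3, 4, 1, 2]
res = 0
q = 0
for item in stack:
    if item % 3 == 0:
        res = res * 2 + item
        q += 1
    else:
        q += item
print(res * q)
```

972

item=14: not %3==0; q=14
item=13: not %3==0; q=27
item=12: %3==0, res = 0*2+12 = 12; q=28
item=3: %3==0, res = 12*2+3 = 27; q=29
item=4: not %3==0; q=33
item=1: not %3==0; q=34
item=2: not %3==0; q=36
res*q = 27*36 = 972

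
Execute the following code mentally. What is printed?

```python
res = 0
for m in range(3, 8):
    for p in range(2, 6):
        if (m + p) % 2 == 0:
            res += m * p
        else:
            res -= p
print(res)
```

146

m=3,p=2: odd sum, res = 0-2 = -2
m=3,p=3: even sum, res = (-2)+9 = 7
m=3,p=4: odd sum, res = 7-4 = 3
m=3,p=5: even sum, res = 3+15 = 18
m=4,p=2: even sum, res = 18+8 = 26
m=4,p=3: odd sum, res = 26-3 = 23
m=4,p=4: even sum, res = 23+16 = 39
m=4,p=5: odd sum, res = 39-5 = 34
m=5,p=2: odd sum, res = 34-2 = 32
m=5,p=3: even sum, res = 32+15 = 47
m=5,p=4: odd sum, res = 47-4 = 43
m=5,p=5: even sum, res = 43+25 = 68
m=6,p=2: even sum, res = 68+12 = 80
m=6,p=3: odd sum, res = 80-3 = 77
m=6,p=4: even sum, res = 77+24 = 101
m=6,p=5: odd sum, res = 101-5 = 96
m=7,p=2: odd sum, res = 96-2 = 94
m=7,p=3: even sum, res = 94+21 = 115
m=7,p=4: odd sum, res = 115-4 = 111
m=7,p=5: even sum, res = 111+35 = 146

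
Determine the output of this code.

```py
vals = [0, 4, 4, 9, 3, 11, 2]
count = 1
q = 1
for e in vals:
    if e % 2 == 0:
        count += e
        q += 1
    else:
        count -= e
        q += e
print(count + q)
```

16

e=0: even, count = 1+0 = 1; q=2
e=4: even, count = 1+4 = 5; q=3
e=4: even, count = 5+4 = 9; q=4
e=9: not even, count = 9-9 = 0; q=13
e=3: not even, count = 0-3 = -3; q=16
e=11: not even, count = (-3)-11 = -14; q=27
e=2: even, count = (-14)+2 = -12; q=28
count+q = (-12)+28 = 16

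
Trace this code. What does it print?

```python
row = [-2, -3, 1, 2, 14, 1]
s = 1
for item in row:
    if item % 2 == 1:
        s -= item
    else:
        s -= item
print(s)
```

-12

item=-2: not odd, s = 1-(-2) = 3
item=-3: odd, s = 3-(-3) = 6
item=1: odd, s = 6-1 = 5
item=2: not odd, s = 5-2 = 3
item=14: not odd, s = 3-14 = -11
item=1: odd, s = (-11)-1 = -12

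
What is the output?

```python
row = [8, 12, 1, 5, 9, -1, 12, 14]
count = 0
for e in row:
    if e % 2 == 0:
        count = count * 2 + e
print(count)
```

e=8: even, count = 0*2+8 = 8
e=12: even, count = 8*2+12 = 28
e=1: not even
e=5: not even
e=9: not even
e=-1: not even
e=12: even, count = 28*2+12 = 68
e=14: even, count = 68*2+14 = 150

150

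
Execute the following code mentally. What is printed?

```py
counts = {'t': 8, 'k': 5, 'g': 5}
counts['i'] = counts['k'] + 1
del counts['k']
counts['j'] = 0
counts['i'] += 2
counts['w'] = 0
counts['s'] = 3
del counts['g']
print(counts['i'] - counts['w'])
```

8

counts['i'] = counts['k']+1 = 6 → {'t': 8, 'k': 5, 'g': 5, 'i': 6}
del 'k' → {'t': 8, 'g': 5, 'i': 6}
counts['j'] = 0 → {'t': 8, 'g': 5, 'i': 6, 'j': 0}
counts['i'] = 6+2 = 8 → {'t': 8, 'g': 5, 'i': 8, 'j': 0}
counts['w'] = 0 → {'t': 8, 'g': 5, 'i': 8, 'j': 0, 'w': 0}
counts['s'] = 3 → {'t': 8, 'g': 5, 'i': 8, 'j': 0, 'w': 0, 's': 3}
del 'g' → {'t': 8, 'i': 8, 'j': 0, 'w': 0, 's': 3}
counts['i']-counts['w'] = 8-0 = 8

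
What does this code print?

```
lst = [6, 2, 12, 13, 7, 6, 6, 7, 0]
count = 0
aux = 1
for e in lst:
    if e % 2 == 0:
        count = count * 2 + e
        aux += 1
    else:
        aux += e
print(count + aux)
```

390

e=6: even, count = 0*2+6 = 6; aux=2
e=2: even, count = 6*2+2 = 14; aux=3
e=12: even, count = 14*2+12 = 40; aux=4
e=13: not even; aux=17
e=7: not even; aux=24
e=6: even, count = 40*2+6 = 86; aux=25
e=6: even, count = 86*2+6 = 178; aux=26
e=7: not even; aux=33
e=0: even, count = 178*2+0 = 356; aux=34
count+aux = 356+34 = 390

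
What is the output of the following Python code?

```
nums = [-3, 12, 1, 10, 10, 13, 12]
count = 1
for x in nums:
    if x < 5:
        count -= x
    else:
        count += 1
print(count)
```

x=-3: <5, count = 1-(-3) = 4
x=12: not <5, count = 4+1 = 5
x=1: <5, count = 5-1 = 4
x=10: not <5, count = 4+1 = 5
x=10: not <5, count = 5+1 = 6
x=13: not <5, count = 6+1 = 7
x=12: not <5, count = 7+1 = 8

8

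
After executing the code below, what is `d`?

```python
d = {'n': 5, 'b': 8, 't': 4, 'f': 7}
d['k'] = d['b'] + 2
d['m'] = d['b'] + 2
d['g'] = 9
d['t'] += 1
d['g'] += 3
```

d['k'] = d['b']+2 = 10 → {'n': 5, 'b': 8, 't': 4, 'f': 7, 'k': 10}
d['m'] = d['b']+2 = 10 → {'n': 5, 'b': 8, 't': 4, 'f': 7, 'k': 10, 'm': 10}
d['g'] = 9 → {'n': 5, 'b': 8, 't': 4, 'f': 7, 'k': 10, 'm': 10, 'g': 9}
d['t'] = 4+1 = 5 → {'n': 5, 'b': 8, 't': 5, 'f': 7, 'k': 10, 'm': 10, 'g': 9}
d['g'] = 9+3 = 12 → {'n': 5, 'b': 8, 't': 5, 'f': 7, 'k': 10, 'm': 10, 'g': 12}

{'n': 5, 'b': 8, 't': 5, 'f': 7, 'k': 10, 'm': 10, 'g': 12}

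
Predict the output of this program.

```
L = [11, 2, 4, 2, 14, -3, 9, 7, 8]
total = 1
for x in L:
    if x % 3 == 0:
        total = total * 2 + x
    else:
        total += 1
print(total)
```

x=11: not %3==0, total = 1+1 = 2
x=2: not %3==0, total = 2+1 = 3
x=4: not %3==0, total = 3+1 = 4
x=2: not %3==0, total = 4+1 = 5
x=14: not %3==0, total = 5+1 = 6
x=-3: %3==0, total = 6*2+(-3) = 9
x=9: %3==0, total = 9*2+9 = 27
x=7: not %3==0, total = 27+1 = 28
x=8: not %3==0, total = 28+1 = 29

29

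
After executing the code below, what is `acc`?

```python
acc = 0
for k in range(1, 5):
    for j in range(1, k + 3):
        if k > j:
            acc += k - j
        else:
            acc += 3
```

46

k=1,j=1: not 1>1, acc = 0+3 = 3
k=1,j=2: not 1>2, acc = 3+3 = 6
k=1,j=3: not 1>3, acc = 6+3 = 9
k=2,j=1: 2>1, acc = 9+1 = 10
k=2,j=2: not 2>2, acc = 10+3 = 13
k=2,j=3: not 2>3, acc = 13+3 = 16
k=2,j=4: not 2>4, acc = 16+3 = 19
k=3,j=1: 3>1, acc = 19+2 = 21
k=3,j=2: 3>2, acc = 21+1 = 22
k=3,j=3: not 3>3, acc = 22+3 = 25
k=3,j=4: not 3>4, acc = 25+3 = 28
k=3,j=5: not 3>5, acc = 28+3 = 31
k=4,j=1: 4>1, acc = 31+3 = 34
k=4,j=2: 4>2, acc = 34+2 = 36
k=4,j=3: 4>3, acc = 36+1 = 37
k=4,j=4: not 4>4, acc = 37+3 = 40
k=4,j=5: not 4>5, acc = 40+3 = 43
k=4,j=6: not 4>6, acc = 43+3 = 46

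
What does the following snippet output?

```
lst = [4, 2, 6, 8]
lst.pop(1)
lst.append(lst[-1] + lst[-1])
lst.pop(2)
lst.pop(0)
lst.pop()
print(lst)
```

pop(1) removes 2 → [4, 6, 8]
append lst[-1]+lst[-1] = 8+8 = 16 → [4, 6, 8, 16]
pop(2) removes 8 → [4, 6, 16]
pop(0) removes 4 → [6, 16]
pop() removes 16 → [6]

[6]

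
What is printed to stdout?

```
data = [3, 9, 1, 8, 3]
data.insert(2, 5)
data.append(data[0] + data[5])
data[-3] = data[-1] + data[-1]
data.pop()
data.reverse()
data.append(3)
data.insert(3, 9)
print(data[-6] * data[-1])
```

3

insert 5 at 2 → [3, 9, 5, 1, 8, 3]
append data[0]+data[5] = 3+3 = 6 → [3, 9, 5, 1, 8, 3, 6]
data[-3] = data[-1]+data[-1] = 6+6 = 12 → [3, 9, 5, 1, 12, 3, 6]
pop() removes 6 → [3, 9, 5, 1, 12, 3]
reverse → [3, 12, 1, 5, 9, 3]
append 3 → [3, 12, 1, 5, 9, 3, 3]
insert 9 at 3 → [3, 12, 1, 9, 5, 9, 3, 3]
data[-6]*data[-1] = 1*3 = 3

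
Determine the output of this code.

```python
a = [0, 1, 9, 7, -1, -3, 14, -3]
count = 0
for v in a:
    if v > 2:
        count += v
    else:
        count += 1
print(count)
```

35

v=0: not >2, count = 0+1 = 1
v=1: not >2, count = 1+1 = 2
v=9: >2, count = 2+9 = 11
v=7: >2, count = 11+7 = 18
v=-1: not >2, count = 18+1 = 19
v=-3: not >2, count = 19+1 = 20
v=14: >2, count = 20+14 = 34
v=-3: not >2, count = 34+1 = 35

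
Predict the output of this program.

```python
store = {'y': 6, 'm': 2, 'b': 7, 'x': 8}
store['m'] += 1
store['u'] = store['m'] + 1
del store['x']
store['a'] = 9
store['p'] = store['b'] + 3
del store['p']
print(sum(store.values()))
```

29

store['m'] = 2+1 = 3 → {'y': 6, 'm': 3, 'b': 7, 'x': 8}
store['u'] = store['m']+1 = 4 → {'y': 6, 'm': 3, 'b': 7, 'x': 8, 'u': 4}
del 'x' → {'y': 6, 'm': 3, 'b': 7, 'u': 4}
store['a'] = 9 → {'y': 6, 'm': 3, 'b': 7, 'u': 4, 'a': 9}
store['p'] = store['b']+3 = 10 → {'y': 6, 'm': 3, 'b': 7, 'u': 4, 'a': 9, 'p': 10}
del 'p' → {'y': 6, 'm': 3, 'b': 7, 'u': 4, 'a': 9}
sum of values = 29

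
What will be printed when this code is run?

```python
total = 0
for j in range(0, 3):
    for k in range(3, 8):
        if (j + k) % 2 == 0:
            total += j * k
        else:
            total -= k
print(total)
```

-5

j=0,k=3: odd sum, total = 0-3 = -3
j=0,k=4: even sum, total = (-3)+0 = -3
j=0,k=5: odd sum, total = (-3)-5 = -8
j=0,k=6: even sum, total = (-8)+0 = -8
j=0,k=7: odd sum, total = (-8)-7 = -15
j=1,k=3: even sum, total = (-15)+3 = -12
j=1,k=4: odd sum, total = (-12)-4 = -16
j=1,k=5: even sum, total = (-16)+5 = -11
j=1,k=6: odd sum, total = (-11)-6 = -17
j=1,k=7: even sum, total = (-17)+7 = -10
j=2,k=3: odd sum, total = (-10)-3 = -13
j=2,k=4: even sum, total = (-13)+8 = -5
j=2,k=5: odd sum, total = (-5)-5 = -10
j=2,k=6: even sum, total = (-10)+12 = 2
j=2,k=7: odd sum, total = 2-7 = -5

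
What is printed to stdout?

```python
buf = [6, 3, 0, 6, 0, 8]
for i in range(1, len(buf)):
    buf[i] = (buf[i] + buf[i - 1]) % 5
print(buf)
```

[6, 4, 4, 0, 0, 3]

i=1: buf[1] = (3+6)%5 = 4 → [6, 4, 0, 6, 0, 8]
i=2: buf[2] = (0+4)%5 = 4 → [6, 4, 4, 6, 0, 8]
i=3: buf[3] = (6+4)%5 = 0 → [6, 4, 4, 0, 0, 8]
i=4: buf[4] = (0+0)%5 = 0 → [6, 4, 4, 0, 0, 8]
i=5: buf[5] = (8+0)%5 = 3 → [6, 4, 4, 0, 0, 3]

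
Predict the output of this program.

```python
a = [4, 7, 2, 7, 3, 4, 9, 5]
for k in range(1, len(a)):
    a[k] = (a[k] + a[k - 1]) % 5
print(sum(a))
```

k=1: a[1] = (7+4)%5 = 1 → [4, 1, 2, 7, 3, 4, 9, 5]
k=2: a[2] = (2+1)%5 = 3 → [4, 1, 3, 7, 3, 4, 9, 5]
k=3: a[3] = (7+3)%5 = 0 → [4, 1, 3, 0, 3, 4, 9, 5]
k=4: a[4] = (3+0)%5 = 3 → [4, 1, 3, 0, 3, 4, 9, 5]
k=5: a[5] = (4+3)%5 = 2 → [4, 1, 3, 0, 3, 2, 9, 5]
k=6: a[6] = (9+2)%5 = 1 → [4, 1, 3, 0, 3, 2, 1, 5]
k=7: a[7] = (5+1)%5 = 1 → [4, 1, 3, 0, 3, 2, 1, 1]
sum = 15

15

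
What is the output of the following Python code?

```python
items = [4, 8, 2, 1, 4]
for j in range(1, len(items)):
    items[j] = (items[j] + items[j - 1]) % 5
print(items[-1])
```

j=1: items[1] = (8+4)%5 = 2 → [4, 2, 2, 1, 4]
j=2: items[2] = (2+2)%5 = 4 → [4, 2, 4, 1, 4]
j=3: items[3] = (1+4)%5 = 0 → [4, 2, 4, 0, 4]
j=4: items[4] = (4+0)%5 = 4 → [4, 2, 4, 0, 4]

4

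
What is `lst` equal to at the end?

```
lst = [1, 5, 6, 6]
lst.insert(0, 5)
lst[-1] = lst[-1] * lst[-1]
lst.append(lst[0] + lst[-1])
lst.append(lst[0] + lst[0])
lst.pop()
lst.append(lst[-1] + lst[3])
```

[5, 1, 5, 6, 36, 41, 47]

insert 5 at 0 → [5, 1, 5, 6, 6]
lst[-1] = lst[-1]*lst[-1] = 6*6 = 36 → [5, 1, 5, 6, 36]
append lst[0]+lst[-1] = 5+36 = 41 → [5, 1, 5, 6, 36, 41]
append lst[0]+lst[0] = 5+5 = 10 → [5, 1, 5, 6, 36, 41, 10]
pop() removes 10 → [5, 1, 5, 6, 36, 41]
append lst[-1]+lst[3] = 41+6 = 47 → [5, 1, 5, 6, 36, 41, 47]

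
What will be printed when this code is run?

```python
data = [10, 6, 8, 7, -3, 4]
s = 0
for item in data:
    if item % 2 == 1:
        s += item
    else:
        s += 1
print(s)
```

item=10: not odd, s = 0+1 = 1
item=6: not odd, s = 1+1 = 2
item=8: not odd, s = 2+1 = 3
item=7: odd, s = 3+7 = 10
item=-3: odd, s = 10+(-3) = 7
item=4: not odd, s = 7+1 = 8

8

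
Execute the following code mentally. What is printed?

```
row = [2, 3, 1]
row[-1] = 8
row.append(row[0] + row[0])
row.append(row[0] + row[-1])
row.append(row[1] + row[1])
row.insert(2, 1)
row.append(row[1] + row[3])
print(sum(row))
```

row[-1] = 8 → [2, 3, 8]
append row[0]+row[0] = 2+2 = 4 → [2, 3, 8, 4]
append row[0]+row[-1] = 2+4 = 6 → [2, 3, 8, 4, 6]
append row[1]+row[1] = 3+3 = 6 → [2, 3, 8, 4, 6, 6]
insert 1 at 2 → [2, 3, 1, 8, 4, 6, 6]
append row[1]+row[3] = 3+8 = 11 → [2, 3, 1, 8, 4, 6, 6, 11]
sum = 41

41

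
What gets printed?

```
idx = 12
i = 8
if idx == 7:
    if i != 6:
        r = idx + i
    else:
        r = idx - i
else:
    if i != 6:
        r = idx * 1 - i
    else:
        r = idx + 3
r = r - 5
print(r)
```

idx=12, i=8
idx == 7 is False; i != 6 is True
→ r = idx * 1 - i = 4
r = 4-5 = -1

-1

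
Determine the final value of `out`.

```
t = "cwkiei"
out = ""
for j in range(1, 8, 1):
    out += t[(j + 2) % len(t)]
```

'ieicwki'

j=1: add t[3]='i' → 'i'
j=2: add t[4]='e' → 'ie'
j=3: add t[5]='i' → 'iei'
j=4: add t[0]='c' → 'ieic'
j=5: add t[1]='w' → 'ieicw'
j=6: add t[2]='k' → 'ieicwk'
j=7: add t[3]='i' → 'ieicwki'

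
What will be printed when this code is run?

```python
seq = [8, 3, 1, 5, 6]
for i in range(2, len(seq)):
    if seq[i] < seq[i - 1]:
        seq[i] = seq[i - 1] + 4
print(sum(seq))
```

i=2: 1<3, seq[2] = 3+4 = 7 → [8, 3, 7, 5, 6]
i=3: 5<7, seq[3] = 7+4 = 11 → [8, 3, 7, 11, 6]
i=4: 6<11, seq[4] = 11+4 = 15 → [8, 3, 7, 11, 15]
sum = 44

44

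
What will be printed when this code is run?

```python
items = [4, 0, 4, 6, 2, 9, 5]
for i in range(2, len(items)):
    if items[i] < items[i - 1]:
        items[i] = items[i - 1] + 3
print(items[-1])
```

i=2: 4>=0, unchanged → [4, 0, 4, 6, 2, 9, 5]
i=3: 6>=4, unchanged → [4, 0, 4, 6, 2, 9, 5]
i=4: 2<6, items[4] = 6+3 = 9 → [4, 0, 4, 6, 9, 9, 5]
i=5: 9>=9, unchanged → [4, 0, 4, 6, 9, 9, 5]
i=6: 5<9, items[6] = 9+3 = 12 → [4, 0, 4, 6, 9, 9, 12]

12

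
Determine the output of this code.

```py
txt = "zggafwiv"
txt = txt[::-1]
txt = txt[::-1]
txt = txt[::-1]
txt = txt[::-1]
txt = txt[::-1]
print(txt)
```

viwfaggz

reverse → 'viwfaggz'
reverse → 'zggafwiv'
reverse → 'viwfaggz'
reverse → 'zggafwiv'
reverse → 'viwfaggz'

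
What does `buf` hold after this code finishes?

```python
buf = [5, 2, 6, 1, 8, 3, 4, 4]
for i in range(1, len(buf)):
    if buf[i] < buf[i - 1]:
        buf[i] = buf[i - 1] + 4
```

i=1: 2<5, buf[1] = 5+4 = 9 → [5, 9, 6, 1, 8, 3, 4, 4]
i=2: 6<9, buf[2] = 9+4 = 13 → [5, 9, 13, 1, 8, 3, 4, 4]
i=3: 1<13, buf[3] = 13+4 = 17 → [5, 9, 13, 17, 8, 3, 4, 4]
i=4: 8<17, buf[4] = 17+4 = 21 → [5, 9, 13, 17, 21, 3, 4, 4]
i=5: 3<21, buf[5] = 21+4 = 25 → [5, 9, 13, 17, 21, 25, 4, 4]
i=6: 4<25, buf[6] = 25+4 = 29 → [5, 9, 13, 17, 21, 25, 29, 4]
i=7: 4<29, buf[7] = 29+4 = 33 → [5, 9, 13, 17, 21, 25, 29, 33]

[5, 9, 13, 17, 21, 25, 29, 33]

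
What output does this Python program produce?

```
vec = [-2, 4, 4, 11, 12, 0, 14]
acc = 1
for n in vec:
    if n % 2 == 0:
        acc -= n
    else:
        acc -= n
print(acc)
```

n=-2: even, acc = 1-(-2) = 3
n=4: even, acc = 3-4 = -1
n=4: even, acc = (-1)-4 = -5
n=11: not even, acc = (-5)-11 = -16
n=12: even, acc = (-16)-12 = -28
n=0: even, acc = (-28)-0 = -28
n=14: even, acc = (-28)-14 = -42

-42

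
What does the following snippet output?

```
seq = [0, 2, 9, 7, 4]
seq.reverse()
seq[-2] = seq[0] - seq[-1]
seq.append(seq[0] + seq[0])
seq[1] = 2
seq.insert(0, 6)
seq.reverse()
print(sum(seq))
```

reverse → [4, 7, 9, 2, 0]
seq[-2] = seq[0]-seq[-1] = 4-0 = 4 → [4, 7, 9, 4, 0]
append seq[0]+seq[0] = 4+4 = 8 → [4, 7, 9, 4, 0, 8]
seq[1] = 2 → [4, 2, 9, 4, 0, 8]
insert 6 at 0 → [6, 4, 2, 9, 4, 0, 8]
reverse → [8, 0, 4, 9, 2, 4, 6]
sum = 33

33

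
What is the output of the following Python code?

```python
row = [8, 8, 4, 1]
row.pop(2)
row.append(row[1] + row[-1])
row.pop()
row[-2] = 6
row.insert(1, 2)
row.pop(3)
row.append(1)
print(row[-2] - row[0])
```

pop(2) removes 4 → [8, 8, 1]
append row[1]+row[-1] = 8+1 = 9 → [8, 8, 1, 9]
pop() removes 9 → [8, 8, 1]
row[-2] = 6 → [8, 6, 1]
insert 2 at 1 → [8, 2, 6, 1]
pop(3) removes 1 → [8, 2, 6]
append 1 → [8, 2, 6, 1]
row[-2]-row[0] = 6-8 = -2

-2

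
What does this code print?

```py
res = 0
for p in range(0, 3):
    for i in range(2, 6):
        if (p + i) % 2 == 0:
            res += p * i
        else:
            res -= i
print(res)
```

p=0,i=2: even sum, res = 0+0 = 0
p=0,i=3: odd sum, res = 0-3 = -3
p=0,i=4: even sum, res = (-3)+0 = -3
p=0,i=5: odd sum, res = (-3)-5 = -8
p=1,i=2: odd sum, res = (-8)-2 = -10
p=1,i=3: even sum, res = (-10)+3 = -7
p=1,i=4: odd sum, res = (-7)-4 = -11
p=1,i=5: even sum, res = (-11)+5 = -6
p=2,i=2: even sum, res = (-6)+4 = -2
p=2,i=3: odd sum, res = (-2)-3 = -5
p=2,i=4: even sum, res = (-5)+8 = 3
p=2,i=5: odd sum, res = 3-5 = -2

-2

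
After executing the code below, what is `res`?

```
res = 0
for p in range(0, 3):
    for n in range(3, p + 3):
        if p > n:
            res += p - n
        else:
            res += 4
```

p=1,n=3: not 1>3, res = 0+4 = 4
p=2,n=3: not 2>3, res = 4+4 = 8
p=2,n=4: not 2>4, res = 8+4 = 12

12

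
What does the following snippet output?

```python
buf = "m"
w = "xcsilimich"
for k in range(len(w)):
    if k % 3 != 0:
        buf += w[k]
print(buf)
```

k=0: skip
k=1: add 'c' → 'mc'
k=2: add 's' → 'mcs'
k=3: skip
k=4: add 'l' → 'mcsl'
k=5: add 'i' → 'mcsli'
k=6: skip
k=7: add 'i' → 'mcslii'
k=8: add 'c' → 'mcsliic'
k=9: skip

mcsliic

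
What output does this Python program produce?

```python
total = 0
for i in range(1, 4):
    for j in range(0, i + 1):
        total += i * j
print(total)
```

i=1,j=0: total = 0+0 = 0
i=1,j=1: total = 0+1 = 1
i=2,j=0: total = 1+0 = 1
i=2,j=1: total = 1+2 = 3
i=2,j=2: total = 3+4 = 7
i=3,j=0: total = 7+0 = 7
i=3,j=1: total = 7+3 = 10
i=3,j=2: total = 10+6 = 16
i=3,j=3: total = 16+9 = 25

25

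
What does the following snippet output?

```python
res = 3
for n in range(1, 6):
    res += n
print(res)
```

n=1: res = 3+1 = 4
n=2: res = 4+2 = 6
n=3: res = 6+3 = 9
n=4: res = 9+4 = 13
n=5: res = 13+5 = 18

18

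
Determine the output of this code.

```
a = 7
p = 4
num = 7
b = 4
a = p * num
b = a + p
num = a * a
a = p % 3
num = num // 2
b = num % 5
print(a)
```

a = 4*7 = 28
b = 28+4 = 32
num = 28*28 = 784
a = 4%3 = 1
num = 784//2 = 392
b = 392%5 = 2

1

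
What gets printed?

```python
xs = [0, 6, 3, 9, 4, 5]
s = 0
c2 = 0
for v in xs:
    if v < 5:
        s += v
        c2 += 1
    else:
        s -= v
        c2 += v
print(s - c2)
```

-36

v=0: <5, s = 0+0 = 0; c2=1
v=6: not <5, s = 0-6 = -6; c2=7
v=3: <5, s = (-6)+3 = -3; c2=8
v=9: not <5, s = (-3)-9 = -12; c2=17
v=4: <5, s = (-12)+4 = -8; c2=18
v=5: not <5, s = (-8)-5 = -13; c2=23
s-c2 = (-13)-23 = -36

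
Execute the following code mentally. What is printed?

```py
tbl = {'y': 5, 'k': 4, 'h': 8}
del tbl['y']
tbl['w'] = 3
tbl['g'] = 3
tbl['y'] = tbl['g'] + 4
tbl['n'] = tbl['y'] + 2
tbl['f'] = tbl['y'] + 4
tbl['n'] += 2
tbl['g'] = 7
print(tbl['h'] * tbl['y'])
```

56

del 'y' → {'k': 4, 'h': 8}
tbl['w'] = 3 → {'k': 4, 'h': 8, 'w': 3}
tbl['g'] = 3 → {'k': 4, 'h': 8, 'w': 3, 'g': 3}
tbl['y'] = tbl['g']+4 = 7 → {'k': 4, 'h': 8, 'w': 3, 'g': 3, 'y': 7}
tbl['n'] = tbl['y']+2 = 9 → {'k': 4, 'h': 8, 'w': 3, 'g': 3, 'y': 7, 'n': 9}
tbl['f'] = tbl['y']+4 = 11 → {'k': 4, 'h': 8, 'w': 3, 'g': 3, 'y': 7, 'n': 9, 'f': 11}
tbl['n'] = 9+2 = 11 → {'k': 4, 'h': 8, 'w': 3, 'g': 3, 'y': 7, 'n': 11, 'f': 11}
tbl['g'] = 7 → {'k': 4, 'h': 8, 'w': 3, 'g': 7, 'y': 7, 'n': 11, 'f': 11}
tbl['h']*tbl['y'] = 8*7 = 56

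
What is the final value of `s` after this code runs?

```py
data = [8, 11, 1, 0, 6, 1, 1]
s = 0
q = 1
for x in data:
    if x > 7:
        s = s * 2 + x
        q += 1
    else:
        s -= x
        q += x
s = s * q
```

216

x=8: >7, s = 0*2+8 = 8; q=2
x=11: >7, s = 8*2+11 = 27; q=3
x=1: not >7, s = 27-1 = 26; q=4
x=0: not >7, s = 26-0 = 26; q=4
x=6: not >7, s = 26-6 = 20; q=10
x=1: not >7, s = 20-1 = 19; q=11
x=1: not >7, s = 19-1 = 18; q=12
s*q = 18*12 = 216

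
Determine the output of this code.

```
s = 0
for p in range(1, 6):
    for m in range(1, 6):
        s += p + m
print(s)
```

150

p=1,m=1: s = 0+2 = 2
p=1,m=2: s = 2+3 = 5
p=1,m=3: s = 5+4 = 9
p=1,m=4: s = 9+5 = 14
p=1,m=5: s = 14+6 = 20
p=2,m=1: s = 20+3 = 23
p=2,m=2: s = 23+4 = 27
p=2,m=3: s = 27+5 = 32
p=2,m=4: s = 32+6 = 38
p=2,m=5: s = 38+7 = 45
p=3,m=1: s = 45+4 = 49
p=3,m=2: s = 49+5 = 54
p=3,m=3: s = 54+6 = 60
p=3,m=4: s = 60+7 = 67
p=3,m=5: s = 67+8 = 75
p=4,m=1: s = 75+5 = 80
p=4,m=2: s = 80+6 = 86
p=4,m=3: s = 86+7 = 93
p=4,m=4: s = 93+8 = 101
p=4,m=5: s = 101+9 = 110
p=5,m=1: s = 110+6 = 116
p=5,m=2: s = 116+7 = 123
p=5,m=3: s = 123+8 = 131
p=5,m=4: s = 131+9 = 140
p=5,m=5: s = 140+10 = 150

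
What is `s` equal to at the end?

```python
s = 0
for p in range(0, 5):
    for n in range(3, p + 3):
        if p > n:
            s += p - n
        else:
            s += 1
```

10

p=1,n=3: not 1>3, s = 0+1 = 1
p=2,n=3: not 2>3, s = 1+1 = 2
p=2,n=4: not 2>4, s = 2+1 = 3
p=3,n=3: not 3>3, s = 3+1 = 4
p=3,n=4: not 3>4, s = 4+1 = 5
p=3,n=5: not 3>5, s = 5+1 = 6
p=4,n=3: 4>3, s = 6+1 = 7
p=4,n=4: not 4>4, s = 7+1 = 8
p=4,n=5: not 4>5, s = 8+1 = 9
p=4,n=6: not 4>6, s = 9+1 = 10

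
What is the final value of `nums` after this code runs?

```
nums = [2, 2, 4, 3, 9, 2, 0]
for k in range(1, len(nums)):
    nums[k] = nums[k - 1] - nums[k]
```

[2, 0, -4, -7, -16, -18, -18]

k=1: nums[1] = 2-2 = 0 → [2, 0, 4, 3, 9, 2, 0]
k=2: nums[2] = 0-4 = -4 → [2, 0, -4, 3, 9, 2, 0]
k=3: nums[3] = (-4)-3 = -7 → [2, 0, -4, -7, 9, 2, 0]
k=4: nums[4] = (-7)-9 = -16 → [2, 0, -4, -7, -16, 2, 0]
k=5: nums[5] = (-16)-2 = -18 → [2, 0, -4, -7, -16, -18, 0]
k=6: nums[6] = (-18)-0 = -18 → [2, 0, -4, -7, -16, -18, -18]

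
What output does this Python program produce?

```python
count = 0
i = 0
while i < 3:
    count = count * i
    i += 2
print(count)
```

0

i=0: count = 0*0 = 0
i=2: count = 0*2 = 0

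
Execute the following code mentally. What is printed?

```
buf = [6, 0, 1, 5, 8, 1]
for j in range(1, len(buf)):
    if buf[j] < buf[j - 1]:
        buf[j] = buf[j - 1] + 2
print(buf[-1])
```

16

j=1: 0<6, buf[1] = 6+2 = 8 → [6, 8, 1, 5, 8, 1]
j=2: 1<8, buf[2] = 8+2 = 10 → [6, 8, 10, 5, 8, 1]
j=3: 5<10, buf[3] = 10+2 = 12 → [6, 8, 10, 12, 8, 1]
j=4: 8<12, buf[4] = 12+2 = 14 → [6, 8, 10, 12, 14, 1]
j=5: 1<14, buf[5] = 14+2 = 16 → [6, 8, 10, 12, 14, 16]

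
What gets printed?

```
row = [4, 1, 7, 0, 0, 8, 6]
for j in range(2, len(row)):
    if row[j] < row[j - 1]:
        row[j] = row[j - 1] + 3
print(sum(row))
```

70

j=2: 7>=1, unchanged → [4, 1, 7, 0, 0, 8, 6]
j=3: 0<7, row[3] = 7+3 = 10 → [4, 1, 7, 10, 0, 8, 6]
j=4: 0<10, row[4] = 10+3 = 13 → [4, 1, 7, 10, 13, 8, 6]
j=5: 8<13, row[5] = 13+3 = 16 → [4, 1, 7, 10, 13, 16, 6]
j=6: 6<16, row[6] = 16+3 = 19 → [4, 1, 7, 10, 13, 16, 19]
sum = 70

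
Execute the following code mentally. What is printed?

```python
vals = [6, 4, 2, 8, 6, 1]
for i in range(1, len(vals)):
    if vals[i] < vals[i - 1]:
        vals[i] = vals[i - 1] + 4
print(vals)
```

[6, 10, 14, 18, 22, 26]

i=1: 4<6, vals[1] = 6+4 = 10 → [6, 10, 2, 8, 6, 1]
i=2: 2<10, vals[2] = 10+4 = 14 → [6, 10, 14, 8, 6, 1]
i=3: 8<14, vals[3] = 14+4 = 18 → [6, 10, 14, 18, 6, 1]
i=4: 6<18, vals[4] = 18+4 = 22 → [6, 10, 14, 18, 22, 1]
i=5: 1<22, vals[5] = 22+4 = 26 → [6, 10, 14, 18, 22, 26]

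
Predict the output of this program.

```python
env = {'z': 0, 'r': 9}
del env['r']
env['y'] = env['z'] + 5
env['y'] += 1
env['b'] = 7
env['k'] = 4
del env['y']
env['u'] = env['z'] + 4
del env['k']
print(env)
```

{'z': 0, 'b': 7, 'u': 4}

del 'r' → {'z': 0}
env['y'] = env['z']+5 = 5 → {'z': 0, 'y': 5}
env['y'] = 5+1 = 6 → {'z': 0, 'y': 6}
env['b'] = 7 → {'z': 0, 'y': 6, 'b': 7}
env['k'] = 4 → {'z': 0, 'y': 6, 'b': 7, 'k': 4}
del 'y' → {'z': 0, 'b': 7, 'k': 4}
env['u'] = env['z']+4 = 4 → {'z': 0, 'b': 7, 'k': 4, 'u': 4}
del 'k' → {'z': 0, 'b': 7, 'u': 4}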